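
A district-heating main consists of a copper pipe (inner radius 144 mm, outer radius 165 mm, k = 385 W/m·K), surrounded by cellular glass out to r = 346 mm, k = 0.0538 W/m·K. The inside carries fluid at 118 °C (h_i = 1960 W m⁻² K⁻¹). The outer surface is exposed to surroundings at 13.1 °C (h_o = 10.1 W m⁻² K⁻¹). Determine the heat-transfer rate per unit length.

Q' = 46.9 W/m

Resistance network (inner→outer):
  R'_conv,in = 1/(2πr h) = 1/(2π·0.144·1960) = 5.639×10^-4 m·K/W
  R'_copper = ln(0.165/0.144)/(2πk) = 0.1361/(2π·385) = 5.628×10^-5 m·K/W
  R'_cellular glass = ln(0.346/0.165)/(2πk) = 0.7405/(2π·0.0538) = 2.191 m·K/W
  R'_conv,out = 1/(2πr h) = 1/(2π·0.346·10.1) = 0.04554 m·K/W
ΣR = 5.639×10^-4 + 5.628×10^-5 + 2.191 + 0.04554 = 2.237 m·K/W
Q' = ΔT/ΣR = (118 °C − 13.1 °C)/2.237 = 46.9 W/m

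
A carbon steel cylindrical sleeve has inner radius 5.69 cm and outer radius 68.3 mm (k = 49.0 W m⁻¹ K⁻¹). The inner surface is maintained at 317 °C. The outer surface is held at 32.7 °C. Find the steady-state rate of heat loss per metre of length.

Q' = 2πk·ΔT/ln(r₂/r₁) = 2π × 49.0 × 284.3 / ln(0.0683/0.0569) = 4.79×10^5 W/m

Q' = 479 kW/m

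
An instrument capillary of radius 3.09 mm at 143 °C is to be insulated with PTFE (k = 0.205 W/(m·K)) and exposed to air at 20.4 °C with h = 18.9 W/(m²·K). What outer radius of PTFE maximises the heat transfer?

For a cylinder, r_cr = k_ins/h = 0.205/18.9 = 0.0108 m = 1.08 cm

r_cr = 1.08 cm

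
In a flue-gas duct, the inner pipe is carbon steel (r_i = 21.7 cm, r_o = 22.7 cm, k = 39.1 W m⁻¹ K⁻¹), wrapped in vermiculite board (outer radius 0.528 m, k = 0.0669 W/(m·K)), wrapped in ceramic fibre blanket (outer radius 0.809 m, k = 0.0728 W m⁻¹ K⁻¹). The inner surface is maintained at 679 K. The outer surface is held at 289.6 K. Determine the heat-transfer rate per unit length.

Series thermal resistances, inner to outer:
  R'_carbon steel = ln(0.227/0.217)/(2πk) = 0.04505/(2π·39.1) = 1.834×10^-4 m·K/W
  R'_vermiculite board = ln(0.528/0.227)/(2πk) = 0.8441/(2π·0.0669) = 2.008 m·K/W
  R'_ceramic fibre blanket = ln(0.809/0.528)/(2πk) = 0.4267/(2π·0.0728) = 0.9329 m·K/W
ΣR = 1.834×10^-4 + 2.008 + 0.9329 = 2.941 m·K/W
Q' = ΔT/ΣR = (679 K − 289.6 K)/2.941 = 132 W/m

Q' = 132 W/m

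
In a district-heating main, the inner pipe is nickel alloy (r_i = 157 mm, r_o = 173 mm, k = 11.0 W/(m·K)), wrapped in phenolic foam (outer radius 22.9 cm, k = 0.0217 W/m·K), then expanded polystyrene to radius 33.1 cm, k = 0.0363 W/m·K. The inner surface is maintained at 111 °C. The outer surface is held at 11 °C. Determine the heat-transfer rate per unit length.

Resistance network (inner→outer):
  R'_nickel alloy = ln(0.173/0.157)/(2πk) = 0.09705/(2π·11.0) = 0.001404 m·K/W
  R'_phenolic foam = ln(0.229/0.173)/(2πk) = 0.2804/(2π·0.0217) = 2.057 m·K/W
  R'_expanded polystyrene = ln(0.331/0.229)/(2πk) = 0.3684/(2π·0.0363) = 1.615 m·K/W
ΣR = 0.001404 + 2.057 + 1.615 = 3.673 m·K/W
Q' = ΔT/ΣR = (111 °C − 11 °C)/3.673 = 27.2 W/m

Q' = 27.2 W/m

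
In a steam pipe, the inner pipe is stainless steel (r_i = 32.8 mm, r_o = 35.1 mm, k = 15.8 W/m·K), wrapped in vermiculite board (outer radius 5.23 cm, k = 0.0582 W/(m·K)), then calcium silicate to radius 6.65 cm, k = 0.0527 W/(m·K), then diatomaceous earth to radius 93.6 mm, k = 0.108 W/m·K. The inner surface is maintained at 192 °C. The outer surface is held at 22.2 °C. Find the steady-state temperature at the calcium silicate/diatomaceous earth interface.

Series thermal resistances, inner to outer:
  R'_stainless steel = ln(0.0351/0.0328)/(2πk) = 0.06777/(2π·15.8) = 6.827×10^-4 m·K/W
  R'_vermiculite board = ln(0.0523/0.0351)/(2πk) = 0.3988/(2π·0.0582) = 1.091 m·K/W
  R'_calcium silicate = ln(0.0665/0.0523)/(2πk) = 0.2402/(2π·0.0527) = 0.7254 m·K/W
  R'_diatomaceous earth = ln(0.0936/0.0665)/(2πk) = 0.3418/(2π·0.108) = 0.5037 m·K/W
ΣR = 6.827×10^-4 + 1.091 + 0.7254 + 0.5037 = 2.321 m·K/W
Q' = ΔT/ΣR = (192 °C − 22.2 °C)/2.321 = 73.16 W/m
From the inner boundary to the calcium silicate/diatomaceous earth interface, ΣR_partial = 1.817 m·K/W.
T_interface = T_in − Q'·ΣR_partial = 192 °C − (73.16)(1.817) = 59.1 °C

T = 59.1 °C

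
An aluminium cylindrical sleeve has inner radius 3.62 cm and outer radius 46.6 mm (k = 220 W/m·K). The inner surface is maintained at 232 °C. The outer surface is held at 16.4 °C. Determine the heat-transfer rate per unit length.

Q' = 2πk·ΔT/ln(r₂/r₁) = 2π × 220 × 215.6 / ln(0.0466/0.0362) = 1.18×10^6 W/m

Q' = 1180 kW/m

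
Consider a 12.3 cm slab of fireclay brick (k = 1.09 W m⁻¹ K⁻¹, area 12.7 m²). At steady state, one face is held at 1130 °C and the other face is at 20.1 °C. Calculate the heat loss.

Q = kA·ΔT/L = 1.09 × 12.7 × |1130 °C − 20.1 °C| / 0.123 = 1.25×10^5 W

Q = 1.25×10^5 W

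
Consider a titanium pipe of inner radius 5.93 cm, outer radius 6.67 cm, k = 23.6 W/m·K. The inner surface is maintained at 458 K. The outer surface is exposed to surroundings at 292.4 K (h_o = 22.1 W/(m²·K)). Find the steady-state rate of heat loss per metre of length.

Resistance network (inner→outer):
  R'_titanium = ln(0.0667/0.0593)/(2πk) = 0.1176/(2π·23.6) = 7.930×10^-4 m·K/W
  R'_conv,out = 1/(2πr h) = 1/(2π·0.0667·22.1) = 0.1080 m·K/W
ΣR = 7.930×10^-4 + 0.1080 = 0.1088 m·K/W
Q' = ΔT/ΣR = (458 K − 292.4 K)/0.1088 = 1520 W/m

Q' = 1520 W/m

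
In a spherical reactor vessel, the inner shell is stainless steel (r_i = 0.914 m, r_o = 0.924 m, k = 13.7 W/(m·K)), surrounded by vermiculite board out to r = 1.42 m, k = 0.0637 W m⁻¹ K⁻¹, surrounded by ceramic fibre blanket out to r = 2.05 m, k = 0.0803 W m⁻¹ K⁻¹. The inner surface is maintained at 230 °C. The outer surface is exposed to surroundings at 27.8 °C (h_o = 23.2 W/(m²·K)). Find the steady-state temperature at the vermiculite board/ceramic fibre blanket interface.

Series thermal resistances, inner to outer:
  R_stainless steel = (1/0.914 − 1/0.924)/(4πk) = 0.01184/(4π·13.7) = 6.878×10^-5 K/W
  R_vermiculite board = (1/0.924 − 1/1.42)/(4πk) = 0.3780/(4π·0.0637) = 0.4723 K/W
  R_ceramic fibre blanket = (1/1.42 − 1/2.05)/(4πk) = 0.2164/(4π·0.0803) = 0.2145 K/W
  R_conv,out = 1/(4πr²h) = 1/(4π·2.05²·23.2) = 8.162×10^-4 K/W
ΣR = 6.878×10^-5 + 0.4723 + 0.2145 + 8.162×10^-4 = 0.6877 K/W
Q = ΔT/ΣR = (230 °C − 27.8 °C)/0.6877 = 294.0 W
From the inner boundary to the vermiculite board/ceramic fibre blanket interface, ΣR_partial = 0.4724 K/W.
T_interface = T_in − Q·ΣR_partial = 230 °C − (294.0)(0.4724) = 91.1 °C

T = 91.1 °C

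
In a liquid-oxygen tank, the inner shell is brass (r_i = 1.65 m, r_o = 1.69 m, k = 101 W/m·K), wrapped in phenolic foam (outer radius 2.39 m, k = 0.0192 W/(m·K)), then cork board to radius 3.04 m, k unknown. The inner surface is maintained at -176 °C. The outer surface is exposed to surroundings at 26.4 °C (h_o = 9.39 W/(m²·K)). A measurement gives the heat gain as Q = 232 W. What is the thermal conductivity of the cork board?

ΣR = ΔT/Q = |-176 − 26.4|/232 = 0.8724 K/W
Known resistances:
  R_brass = (1/1.65 − 1/1.69)/(4πk) = 0.01434/(4π·101) = 1.130×10^-5 K/W
  R_phenolic foam = (1/1.69 − 1/2.39)/(4πk) = 0.1733/(4π·0.0192) = 0.7183 K/W
  R_conv,out = 1/(4πr²h) = 1/(4π·3.04²·9.39) = 9.170×10^-4 K/W
R_cork board = ΣR − ΣR_known = 0.8724 − 0.7192 = 0.1532 K/W
(1/r₁−1/r₂)/(4πk) = 0.1532 ⇒ k = 0.08946/(4π·0.1532) = 0.0465 W/m·K

k = 0.0465 W/m·K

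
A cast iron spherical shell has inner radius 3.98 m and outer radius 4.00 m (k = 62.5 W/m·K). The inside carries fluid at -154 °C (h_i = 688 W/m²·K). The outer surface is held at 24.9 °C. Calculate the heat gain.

Resistance network (inner→outer):
  R_conv,in = 1/(4πr²h) = 1/(4π·3.98²·688) = 7.302×10^-6 K/W
  R_cast iron = (1/3.98 − 1/4.00)/(4πk) = 0.001256/(4π·62.5) = 1.600×10^-6 K/W
ΣR = 7.302×10^-6 + 1.600×10^-6 = 8.902×10^-6 K/W
Q = ΔT/ΣR = (-154 °C − 24.9 °C)/8.902×10^-6 = -2.01×10^7 W
(Negative Q ⇒ heat flows inward; heat gain = 2.01×10^7 W.)

Q = 20100 kW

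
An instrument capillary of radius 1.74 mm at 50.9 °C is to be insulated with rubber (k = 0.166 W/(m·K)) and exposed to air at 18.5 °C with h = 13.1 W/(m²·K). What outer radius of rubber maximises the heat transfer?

For a cylinder, r_cr = k_ins/h = 0.166/13.1 = 0.0127 m = 1.27 cm

r_cr = 1.27 cm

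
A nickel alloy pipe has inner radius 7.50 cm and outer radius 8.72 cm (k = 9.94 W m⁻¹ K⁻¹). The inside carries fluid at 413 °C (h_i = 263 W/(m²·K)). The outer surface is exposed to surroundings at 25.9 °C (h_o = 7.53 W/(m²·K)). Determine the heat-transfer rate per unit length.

Treat each layer as a resistance in series:
  R'_conv,in = 1/(2πr h) = 1/(2π·0.0750·263) = 0.008069 m·K/W
  R'_nickel alloy = ln(0.0872/0.0750)/(2πk) = 0.1507/(2π·9.94) = 0.002413 m·K/W
  R'_conv,out = 1/(2πr h) = 1/(2π·0.0872·7.53) = 0.2424 m·K/W
ΣR = 0.008069 + 0.002413 + 0.2424 = 0.2529 m·K/W
Q' = ΔT/ΣR = (413 °C − 25.9 °C)/0.2529 = 1530 W/m

Q' = 1530 W/m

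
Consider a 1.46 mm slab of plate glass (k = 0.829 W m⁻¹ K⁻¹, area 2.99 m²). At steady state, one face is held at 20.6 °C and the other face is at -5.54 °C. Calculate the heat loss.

Q = 44400 W

Q = kA·ΔT/L = 0.829 × 2.99 × |20.6 °C − -5.54 °C| / 0.00146 = 44400 W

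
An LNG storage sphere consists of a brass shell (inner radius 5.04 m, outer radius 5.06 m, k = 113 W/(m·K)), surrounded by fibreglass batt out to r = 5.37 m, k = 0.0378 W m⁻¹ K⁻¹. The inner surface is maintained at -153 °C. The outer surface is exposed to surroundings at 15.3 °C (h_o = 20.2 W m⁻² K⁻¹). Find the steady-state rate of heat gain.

Q = 6.97 kW

Treat each layer as a resistance in series:
  R_brass = (1/5.04 − 1/5.06)/(4πk) = 7.842×10^-4/(4π·113) = 5.523×10^-7 K/W
  R_fibreglass batt = (1/5.06 − 1/5.37)/(4πk) = 0.01141/(4π·0.0378) = 0.02402 K/W
  R_conv,out = 1/(4πr²h) = 1/(4π·5.37²·20.2) = 1.366×10^-4 K/W
ΣR = 5.523×10^-7 + 0.02402 + 1.366×10^-4 = 0.02416 K/W
Q = ΔT/ΣR = (-153 °C − 15.3 °C)/0.02416 = -6970 W
(Negative Q ⇒ heat flows inward; heat gain = 6970 W.)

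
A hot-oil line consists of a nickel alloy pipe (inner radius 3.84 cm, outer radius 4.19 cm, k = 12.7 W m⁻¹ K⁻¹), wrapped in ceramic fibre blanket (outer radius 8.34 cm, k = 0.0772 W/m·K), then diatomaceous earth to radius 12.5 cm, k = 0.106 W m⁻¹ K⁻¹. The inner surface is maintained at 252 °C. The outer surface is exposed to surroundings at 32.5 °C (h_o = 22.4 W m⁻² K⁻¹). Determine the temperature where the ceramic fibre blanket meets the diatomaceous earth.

T = 102 °C

Resistance network (inner→outer):
  R'_nickel alloy = ln(0.0419/0.0384)/(2πk) = 0.08723/(2π·12.7) = 0.001093 m·K/W
  R'_ceramic fibre blanket = ln(0.0834/0.0419)/(2πk) = 0.6884/(2π·0.0772) = 1.419 m·K/W
  R'_diatomaceous earth = ln(0.125/0.0834)/(2πk) = 0.4047/(2π·0.106) = 0.6076 m·K/W
  R'_conv,out = 1/(2πr h) = 1/(2π·0.125·22.4) = 0.05684 m·K/W
ΣR = 0.001093 + 1.419 + 0.6076 + 0.05684 = 2.085 m·K/W
Q' = ΔT/ΣR = (252 °C − 32.5 °C)/2.085 = 105.3 W/m
From the inner boundary to the ceramic fibre blanket/diatomaceous earth interface, ΣR_partial = 1.420 m·K/W.
T_interface = T_in − Q'·ΣR_partial = 252 °C − (105.3)(1.420) = 102 °C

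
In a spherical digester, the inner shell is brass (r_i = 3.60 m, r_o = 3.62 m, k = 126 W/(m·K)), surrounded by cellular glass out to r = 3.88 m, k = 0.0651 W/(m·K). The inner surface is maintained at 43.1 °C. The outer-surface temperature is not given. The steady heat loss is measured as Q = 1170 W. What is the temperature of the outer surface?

Series resistances:
  R_brass = (1/3.60 − 1/3.62)/(4πk) = 0.001535/(4π·126) = 9.693×10^-7 K/W
  R_cellular glass = (1/3.62 − 1/3.88)/(4πk) = 0.01851/(4π·0.0651) = 0.02263 K/W
ΣR = 0.02263 K/W
ΔT = Q·ΣR = 1170 × 0.02263 = 26.48 K
Heat flows outward, so T_out = T_in − ΔT = 43.1 − 26.48 = 16.6 °C

T_out = 16.6 °C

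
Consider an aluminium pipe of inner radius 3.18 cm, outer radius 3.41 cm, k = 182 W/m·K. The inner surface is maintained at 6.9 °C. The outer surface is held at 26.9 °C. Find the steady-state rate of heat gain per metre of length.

Q' = 2πk·ΔT/ln(r₂/r₁) = 2π × 182 × 20 / ln(0.0341/0.0318) = 3.28×10^5 W/m

Q' = 328 kW/m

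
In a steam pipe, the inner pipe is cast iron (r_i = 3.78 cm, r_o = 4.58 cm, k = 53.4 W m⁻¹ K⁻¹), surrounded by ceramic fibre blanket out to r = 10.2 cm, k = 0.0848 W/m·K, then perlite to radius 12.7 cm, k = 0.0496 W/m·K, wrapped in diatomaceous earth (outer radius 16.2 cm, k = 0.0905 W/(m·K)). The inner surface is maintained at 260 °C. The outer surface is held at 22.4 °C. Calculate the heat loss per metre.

Resistance network (inner→outer):
  R'_cast iron = ln(0.0458/0.0378)/(2πk) = 0.1920/(2π·53.4) = 5.722×10^-4 m·K/W
  R'_ceramic fibre blanket = ln(0.102/0.0458)/(2πk) = 0.8007/(2π·0.0848) = 1.503 m·K/W
  R'_perlite = ln(0.127/0.102)/(2πk) = 0.2192/(2π·0.0496) = 0.7034 m·K/W
  R'_diatomaceous earth = ln(0.162/0.127)/(2πk) = 0.2434/(2π·0.0905) = 0.4281 m·K/W
ΣR = 5.722×10^-4 + 1.503 + 0.7034 + 0.4281 = 2.635 m·K/W
Q' = ΔT/ΣR = (260 °C − 22.4 °C)/2.635 = 90.2 W/m

Q' = 90.2 W/m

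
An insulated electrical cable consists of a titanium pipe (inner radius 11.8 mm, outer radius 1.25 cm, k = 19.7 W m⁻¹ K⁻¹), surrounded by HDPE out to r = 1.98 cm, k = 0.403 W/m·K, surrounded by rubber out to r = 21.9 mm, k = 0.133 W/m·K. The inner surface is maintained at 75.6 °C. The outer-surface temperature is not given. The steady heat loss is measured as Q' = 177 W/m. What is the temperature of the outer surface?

Sum the resistances:
  R'_titanium = ln(0.0125/0.0118)/(2πk) = 0.05763/(2π·19.7) = 4.656×10^-4 m·K/W
  R'_HDPE = ln(0.0198/0.0125)/(2πk) = 0.4600/(2π·0.403) = 0.1816 m·K/W
  R'_rubber = ln(0.0219/0.0198)/(2πk) = 0.1008/(2π·0.133) = 0.1206 m·K/W
ΣR = 0.3027 m·K/W
ΔT = Q'·ΣR = 177 × 0.3027 = 53.58 K
Heat flows outward, so T_out = T_in − ΔT = 75.6 − 53.58 = 22.0 °C

T_out = 22.0 °C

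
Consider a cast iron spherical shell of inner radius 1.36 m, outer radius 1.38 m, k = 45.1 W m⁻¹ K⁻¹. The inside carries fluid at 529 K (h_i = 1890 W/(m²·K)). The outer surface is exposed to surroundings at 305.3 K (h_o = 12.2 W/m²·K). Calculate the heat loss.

Resistance network (inner→outer):
  R_conv,in = 1/(4πr²h) = 1/(4π·1.36²·1890) = 2.276×10^-5 K/W
  R_cast iron = (1/1.36 − 1/1.38)/(4πk) = 0.01066/(4π·45.1) = 1.880×10^-5 K/W
  R_conv,out = 1/(4πr²h) = 1/(4π·1.38²·12.2) = 0.003425 K/W
ΣR = 2.276×10^-5 + 1.880×10^-5 + 0.003425 = 0.003467 K/W
Q = ΔT/ΣR = (529 K − 305.3 K)/0.003467 = 64500 W

Q = 64.5 kW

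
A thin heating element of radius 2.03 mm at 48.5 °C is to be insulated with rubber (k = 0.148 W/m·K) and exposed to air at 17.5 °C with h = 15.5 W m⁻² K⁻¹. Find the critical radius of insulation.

r_cr = 0.955 cm

For a cylinder, r_cr = k_ins/h = 0.148/15.5 = 0.00955 m = 0.955 cm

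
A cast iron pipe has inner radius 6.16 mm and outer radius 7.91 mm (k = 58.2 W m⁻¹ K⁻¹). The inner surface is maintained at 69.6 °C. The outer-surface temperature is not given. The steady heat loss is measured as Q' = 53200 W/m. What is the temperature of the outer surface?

Sum the resistances:
  R'_cast iron = ln(0.00791/0.00616)/(2πk) = 0.2501/(2π·58.2) = 6.838×10^-4 m·K/W
ΣR = 6.838×10^-4 m·K/W
ΔT = Q'·ΣR = 53200 × 6.838×10^-4 = 36.38 K
Heat flows outward, so T_out = T_in − ΔT = 69.6 − 36.38 = 33.2 °C

T_out = 33.2 °C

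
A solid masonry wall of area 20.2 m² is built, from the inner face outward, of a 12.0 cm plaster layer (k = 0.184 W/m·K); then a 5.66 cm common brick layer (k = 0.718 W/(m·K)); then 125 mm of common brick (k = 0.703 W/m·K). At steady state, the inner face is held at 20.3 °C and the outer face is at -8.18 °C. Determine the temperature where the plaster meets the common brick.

T = -0.14 °C

Resistance network (inner→outer):
  R_plaster = L/(kA) = 0.120/(0.184·20.2) = 0.03229 K/W
  R_common brick = L/(kA) = 0.0566/(0.718·20.2) = 0.003902 K/W
  R_common brick = L/(kA) = 0.125/(0.703·20.2) = 0.008802 K/W
ΣR = 0.03229 + 0.003902 + 0.008802 = 0.04499 K/W
Q = ΔT/ΣR = (20.3 °C − -8.18 °C)/0.04499 = 633.0 W
From the inner boundary to the plaster/common brick interface, ΣR_partial = 0.03229 K/W.
T_interface = T_in − Q·ΣR_partial = 20.3 °C − (633.0)(0.03229) = -0.14 °C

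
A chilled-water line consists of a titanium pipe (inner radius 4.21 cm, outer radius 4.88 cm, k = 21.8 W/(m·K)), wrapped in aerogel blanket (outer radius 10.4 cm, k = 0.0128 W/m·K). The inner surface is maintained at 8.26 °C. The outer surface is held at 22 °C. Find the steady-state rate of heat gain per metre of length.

Series thermal resistances, inner to outer:
  R'_titanium = ln(0.0488/0.0421)/(2πk) = 0.1477/(2π·21.8) = 0.001078 m·K/W
  R'_aerogel blanket = ln(0.104/0.0488)/(2πk) = 0.7567/(2π·0.0128) = 9.408 m·K/W
ΣR = 0.001078 + 9.408 = 9.409 m·K/W
Q' = ΔT/ΣR = (8.26 °C − 22 °C)/9.409 = -1.46 W/m
(Negative Q' ⇒ heat flows inward; heat gain = 1.46 W/m.)

Q' = 1.46 W/m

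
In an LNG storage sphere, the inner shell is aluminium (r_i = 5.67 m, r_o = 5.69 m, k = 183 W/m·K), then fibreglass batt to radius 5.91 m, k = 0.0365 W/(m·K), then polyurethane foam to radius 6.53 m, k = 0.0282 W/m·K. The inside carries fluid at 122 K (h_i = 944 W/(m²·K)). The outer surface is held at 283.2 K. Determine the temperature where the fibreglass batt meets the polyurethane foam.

Resistance network (inner→outer):
  R_conv,in = 1/(4πr²h) = 1/(4π·5.67²·944) = 2.622×10^-6 K/W
  R_aluminium = (1/5.67 − 1/5.69)/(4πk) = 6.199×10^-4/(4π·183) = 2.696×10^-7 K/W
  R_fibreglass batt = (1/5.69 − 1/5.91)/(4πk) = 0.006542/(4π·0.0365) = 0.01426 K/W
  R_polyurethane foam = (1/5.91 − 1/6.53)/(4πk) = 0.01607/(4π·0.0282) = 0.04533 K/W
ΣR = 2.622×10^-6 + 2.696×10^-7 + 0.01426 + 0.04533 = 0.05959 K/W
Q = ΔT/ΣR = (122 K − 283.2 K)/0.05959 = -2705 W
From the inner boundary to the fibreglass batt/polyurethane foam interface, ΣR_partial = 0.01426 K/W.
T_interface = T_in − Q·ΣR_partial = 122 K − (-2705)(0.01426) = 161 K

T = 161 K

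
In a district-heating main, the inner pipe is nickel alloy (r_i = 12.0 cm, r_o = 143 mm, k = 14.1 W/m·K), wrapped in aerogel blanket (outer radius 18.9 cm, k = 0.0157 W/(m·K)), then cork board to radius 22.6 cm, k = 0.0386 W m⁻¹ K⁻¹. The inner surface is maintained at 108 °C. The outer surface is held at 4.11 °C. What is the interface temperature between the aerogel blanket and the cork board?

Series thermal resistances, inner to outer:
  R'_nickel alloy = ln(0.143/0.120)/(2πk) = 0.1754/(2π·14.1) = 0.001979 m·K/W
  R'_aerogel blanket = ln(0.189/0.143)/(2πk) = 0.2789/(2π·0.0157) = 2.827 m·K/W
  R'_cork board = ln(0.226/0.189)/(2πk) = 0.1788/(2π·0.0386) = 0.7372 m·K/W
ΣR = 0.001979 + 2.827 + 0.7372 = 3.566 m·K/W
Q' = ΔT/ΣR = (108 °C − 4.11 °C)/3.566 = 29.13 W/m
From the inner boundary to the aerogel blanket/cork board interface, ΣR_partial = 2.829 m·K/W.
T_interface = T_in − Q'·ΣR_partial = 108 °C − (29.13)(2.829) = 25.6 °C

T = 25.6 °C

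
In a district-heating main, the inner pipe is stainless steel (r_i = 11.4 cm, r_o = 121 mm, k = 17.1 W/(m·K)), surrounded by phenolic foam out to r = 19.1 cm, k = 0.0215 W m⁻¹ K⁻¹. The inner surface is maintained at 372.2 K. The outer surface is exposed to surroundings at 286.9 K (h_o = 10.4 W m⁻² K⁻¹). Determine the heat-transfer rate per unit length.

Resistance network (inner→outer):
  R'_stainless steel = ln(0.121/0.114)/(2πk) = 0.05959/(2π·17.1) = 5.546×10^-4 m·K/W
  R'_phenolic foam = ln(0.191/0.121)/(2πk) = 0.4565/(2π·0.0215) = 3.379 m·K/W
  R'_conv,out = 1/(2πr h) = 1/(2π·0.191·10.4) = 0.08012 m·K/W
ΣR = 5.546×10^-4 + 3.379 + 0.08012 = 3.460 m·K/W
Q' = ΔT/ΣR = (372.2 K − 286.9 K)/3.460 = 24.7 W/m

Q' = 24.7 W/m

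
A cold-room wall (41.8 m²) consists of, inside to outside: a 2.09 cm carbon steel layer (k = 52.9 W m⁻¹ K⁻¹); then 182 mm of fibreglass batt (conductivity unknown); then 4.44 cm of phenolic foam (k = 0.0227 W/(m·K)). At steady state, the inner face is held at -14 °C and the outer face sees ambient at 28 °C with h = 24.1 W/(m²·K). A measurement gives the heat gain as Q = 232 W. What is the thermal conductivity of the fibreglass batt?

k = 0.0327 W/m·K

ΣR = ΔT/Q = |-14 − 28|/232 = 0.1810 K/W
Known resistances:
  R_carbon steel = L/(kA) = 0.0209/(52.9·41.8) = 9.452×10^-6 K/W
  R_phenolic foam = L/(kA) = 0.0444/(0.0227·41.8) = 0.04679 K/W
  R_conv,out = 1/(hA) = 1/(24.1·41.8) = 9.927×10^-4 K/W
R_fibreglass batt = ΣR − ΣR_known = 0.1810 − 0.04779 = 0.1332 K/W
L/(kA) = 0.1332 ⇒ k = 0.182/(0.1332·41.8) = 0.0327 W/m·K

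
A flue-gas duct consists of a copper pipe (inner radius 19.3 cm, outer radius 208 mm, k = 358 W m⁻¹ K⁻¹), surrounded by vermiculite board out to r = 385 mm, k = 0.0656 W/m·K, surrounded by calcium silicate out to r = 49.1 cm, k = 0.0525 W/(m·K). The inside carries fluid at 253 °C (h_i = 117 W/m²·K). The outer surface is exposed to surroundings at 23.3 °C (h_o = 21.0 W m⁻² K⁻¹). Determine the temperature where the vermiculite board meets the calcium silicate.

Treat each layer as a resistance in series:
  R'_conv,in = 1/(2πr h) = 1/(2π·0.193·117) = 0.007048 m·K/W
  R'_copper = ln(0.208/0.193)/(2πk) = 0.07485/(2π·358) = 3.327×10^-5 m·K/W
  R'_vermiculite board = ln(0.385/0.208)/(2πk) = 0.6157/(2π·0.0656) = 1.494 m·K/W
  R'_calcium silicate = ln(0.491/0.385)/(2πk) = 0.2432/(2π·0.0525) = 0.7373 m·K/W
  R'_conv,out = 1/(2πr h) = 1/(2π·0.491·21.0) = 0.01544 m·K/W
ΣR = 0.007048 + 3.327×10^-5 + 1.494 + 0.7373 + 0.01544 = 2.254 m·K/W
Q' = ΔT/ΣR = (253 °C − 23.3 °C)/2.254 = 101.9 W/m
From the inner boundary to the vermiculite board/calcium silicate interface, ΣR_partial = 1.501 m·K/W.
T_interface = T_in − Q'·ΣR_partial = 253 °C − (101.9)(1.501) = 100 °C

T = 100 °C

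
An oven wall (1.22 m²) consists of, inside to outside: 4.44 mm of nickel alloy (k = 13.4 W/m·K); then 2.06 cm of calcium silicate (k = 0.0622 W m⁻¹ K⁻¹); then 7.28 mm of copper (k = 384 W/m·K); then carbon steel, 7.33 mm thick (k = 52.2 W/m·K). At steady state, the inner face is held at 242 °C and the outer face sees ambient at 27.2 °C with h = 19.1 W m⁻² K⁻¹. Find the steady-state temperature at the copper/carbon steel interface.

T = 56.6 °C

Treat each layer as a resistance in series:
  R_nickel alloy = L/(kA) = 0.00444/(13.4·1.22) = 2.716×10^-4 K/W
  R_calcium silicate = L/(kA) = 0.0206/(0.0622·1.22) = 0.2715 K/W
  R_copper = L/(kA) = 0.00728/(384·1.22) = 1.554×10^-5 K/W
  R_carbon steel = L/(kA) = 0.00733/(52.2·1.22) = 1.151×10^-4 K/W
  R_conv,out = 1/(hA) = 1/(19.1·1.22) = 0.04291 K/W
ΣR = 2.716×10^-4 + 0.2715 + 1.554×10^-5 + 1.151×10^-4 + 0.04291 = 0.3148 K/W
Q = ΔT/ΣR = (242 °C − 27.2 °C)/0.3148 = 682.3 W
From the inner boundary to the copper/carbon steel interface, ΣR_partial = 0.2718 K/W.
T_interface = T_in − Q·ΣR_partial = 242 °C − (682.3)(0.2718) = 56.6 °C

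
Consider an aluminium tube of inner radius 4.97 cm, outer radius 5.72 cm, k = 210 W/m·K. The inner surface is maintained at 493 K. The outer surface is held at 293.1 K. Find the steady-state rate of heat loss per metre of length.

Q' = 1.88×10^6 W/m

Q' = 2πk·ΔT/ln(r₂/r₁) = 2π × 210 × 199.9 / ln(0.0572/0.0497) = 1.88×10^6 W/m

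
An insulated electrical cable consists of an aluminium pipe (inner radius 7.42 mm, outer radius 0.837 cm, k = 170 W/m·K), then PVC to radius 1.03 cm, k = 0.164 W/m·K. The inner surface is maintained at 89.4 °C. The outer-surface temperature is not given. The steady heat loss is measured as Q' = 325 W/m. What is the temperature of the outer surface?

T_out = 23.9 °C

Sum the resistances:
  R'_aluminium = ln(0.00837/0.00742)/(2πk) = 0.1205/(2π·170) = 1.128×10^-4 m·K/W
  R'_PVC = ln(0.0103/0.00837)/(2πk) = 0.2075/(2π·0.164) = 0.2014 m·K/W
ΣR = 0.2015 m·K/W
ΔT = Q'·ΣR = 325 × 0.2015 = 65.49 K
Heat flows outward, so T_out = T_in − ΔT = 89.4 − 65.49 = 23.9 °C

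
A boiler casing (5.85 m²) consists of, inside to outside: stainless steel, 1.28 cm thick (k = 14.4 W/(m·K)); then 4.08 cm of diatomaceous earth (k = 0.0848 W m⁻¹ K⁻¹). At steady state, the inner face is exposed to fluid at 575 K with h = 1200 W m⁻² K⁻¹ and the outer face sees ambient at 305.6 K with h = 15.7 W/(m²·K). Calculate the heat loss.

Q = 2880 W

Series thermal resistances, inner to outer:
  R_conv,in = 1/(hA) = 1/(1200·5.85) = 1.425×10^-4 K/W
  R_stainless steel = L/(kA) = 0.0128/(14.4·5.85) = 1.519×10^-4 K/W
  R_diatomaceous earth = L/(kA) = 0.0408/(0.0848·5.85) = 0.08224 K/W
  R_conv,out = 1/(hA) = 1/(15.7·5.85) = 0.01089 K/W
ΣR = 1.425×10^-4 + 1.519×10^-4 + 0.08224 + 0.01089 = 0.09342 K/W
Q = ΔT/ΣR = (575 K − 305.6 K)/0.09342 = 2880 W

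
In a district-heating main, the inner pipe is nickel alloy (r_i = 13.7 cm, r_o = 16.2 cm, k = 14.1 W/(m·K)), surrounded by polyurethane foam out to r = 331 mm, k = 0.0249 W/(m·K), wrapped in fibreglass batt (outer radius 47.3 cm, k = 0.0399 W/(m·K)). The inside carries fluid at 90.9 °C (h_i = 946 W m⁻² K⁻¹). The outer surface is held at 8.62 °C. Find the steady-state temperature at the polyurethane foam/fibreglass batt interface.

T = 28.2 °C

Resistance network (inner→outer):
  R'_conv,in = 1/(2πr h) = 1/(2π·0.137·946) = 0.001228 m·K/W
  R'_nickel alloy = ln(0.162/0.137)/(2πk) = 0.1676/(2π·14.1) = 0.001892 m·K/W
  R'_polyurethane foam = ln(0.331/0.162)/(2πk) = 0.7145/(2π·0.0249) = 4.567 m·K/W
  R'_fibreglass batt = ln(0.473/0.331)/(2πk) = 0.3570/(2π·0.0399) = 1.424 m·K/W
ΣR = 0.001228 + 0.001892 + 4.567 + 1.424 = 5.994 m·K/W
Q' = ΔT/ΣR = (90.9 °C − 8.62 °C)/5.994 = 13.73 W/m
From the inner boundary to the polyurethane foam/fibreglass batt interface, ΣR_partial = 4.570 m·K/W.
T_interface = T_in − Q'·ΣR_partial = 90.9 °C − (13.73)(4.570) = 28.2 °C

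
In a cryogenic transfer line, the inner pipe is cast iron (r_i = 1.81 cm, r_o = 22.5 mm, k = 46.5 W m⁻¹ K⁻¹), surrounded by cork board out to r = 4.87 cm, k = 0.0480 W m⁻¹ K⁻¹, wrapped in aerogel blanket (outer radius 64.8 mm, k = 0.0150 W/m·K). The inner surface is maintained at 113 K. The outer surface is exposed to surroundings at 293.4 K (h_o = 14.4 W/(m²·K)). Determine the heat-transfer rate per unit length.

Q' = 31.3 W/m

Resistance network (inner→outer):
  R'_cast iron = ln(0.0225/0.0181)/(2πk) = 0.2176/(2π·46.5) = 7.448×10^-4 m·K/W
  R'_cork board = ln(0.0487/0.0225)/(2πk) = 0.7722/(2π·0.0480) = 2.560 m·K/W
  R'_aerogel blanket = ln(0.0648/0.0487)/(2πk) = 0.2856/(2π·0.0150) = 3.031 m·K/W
  R'_conv,out = 1/(2πr h) = 1/(2π·0.0648·14.4) = 0.1706 m·K/W
ΣR = 7.448×10^-4 + 2.560 + 3.031 + 0.1706 = 5.762 m·K/W
Q' = ΔT/ΣR = (113 K − 293.4 K)/5.762 = -31.3 W/m
(Negative Q' ⇒ heat flows inward; heat gain = 31.3 W/m.)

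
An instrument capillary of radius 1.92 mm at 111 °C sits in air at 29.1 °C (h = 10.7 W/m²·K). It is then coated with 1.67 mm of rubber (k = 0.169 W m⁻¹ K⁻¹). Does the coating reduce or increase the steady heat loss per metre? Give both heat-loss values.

increases: 10.6 → 17.3 W/m

Critical radius for a cylinder: r_cr = k/h = 0.0158 m = 1.58 cm.
Outer radius after coating: r₂ = 0.00192 + 0.00167 = 0.00359 m.
Since r₁ < r_cr and r₂ ≤ r_cr, the coating moves toward the maximum at r_cr — heat loss rises.
Bare: R = 1/(2πr₁h) = 7.747 m·K/W; Q = 81.9/7.747 = 10.6 W/m.
Coated: R = R_cond + R_conv = 4.733 m·K/W; Q = 81.9/4.733 = 17.3 W/m.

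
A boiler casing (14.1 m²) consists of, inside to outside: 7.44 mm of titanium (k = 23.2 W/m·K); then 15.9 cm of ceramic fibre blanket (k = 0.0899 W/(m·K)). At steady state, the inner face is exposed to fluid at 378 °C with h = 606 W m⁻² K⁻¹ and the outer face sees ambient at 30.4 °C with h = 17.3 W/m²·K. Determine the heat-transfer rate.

Treat each layer as a resistance in series:
  R_conv,in = 1/(hA) = 1/(606·14.1) = 1.170×10^-4 K/W
  R_titanium = L/(kA) = 0.00744/(23.2·14.1) = 2.274×10^-5 K/W
  R_ceramic fibre blanket = L/(kA) = 0.159/(0.0899·14.1) = 0.1254 K/W
  R_conv,out = 1/(hA) = 1/(17.3·14.1) = 0.004100 K/W
ΣR = 1.170×10^-4 + 2.274×10^-5 + 0.1254 + 0.004100 = 0.1296 K/W
Q = ΔT/ΣR = (378 °C − 30.4 °C)/0.1296 = 2680 W

Q = 2.68 kW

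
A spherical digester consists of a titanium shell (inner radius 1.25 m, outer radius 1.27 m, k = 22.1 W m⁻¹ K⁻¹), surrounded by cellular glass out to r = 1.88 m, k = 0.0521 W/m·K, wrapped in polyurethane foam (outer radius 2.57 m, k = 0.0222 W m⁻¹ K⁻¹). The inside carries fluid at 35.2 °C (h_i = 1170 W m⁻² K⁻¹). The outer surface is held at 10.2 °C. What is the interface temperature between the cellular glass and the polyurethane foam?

T = 24.4 °C

Resistance network (inner→outer):
  R_conv,in = 1/(4πr²h) = 1/(4π·1.25²·1170) = 4.353×10^-5 K/W
  R_titanium = (1/1.25 − 1/1.27)/(4πk) = 0.01260/(4π·22.1) = 4.536×10^-5 K/W
  R_cellular glass = (1/1.27 − 1/1.88)/(4πk) = 0.2555/(4π·0.0521) = 0.3902 K/W
  R_polyurethane foam = (1/1.88 − 1/2.57)/(4πk) = 0.1428/(4π·0.0222) = 0.5119 K/W
ΣR = 4.353×10^-5 + 4.536×10^-5 + 0.3902 + 0.5119 = 0.9022 K/W
Q = ΔT/ΣR = (35.2 °C − 10.2 °C)/0.9022 = 27.71 W
From the inner boundary to the cellular glass/polyurethane foam interface, ΣR_partial = 0.3903 K/W.
T_interface = T_in − Q·ΣR_partial = 35.2 °C − (27.71)(0.3903) = 24.4 °C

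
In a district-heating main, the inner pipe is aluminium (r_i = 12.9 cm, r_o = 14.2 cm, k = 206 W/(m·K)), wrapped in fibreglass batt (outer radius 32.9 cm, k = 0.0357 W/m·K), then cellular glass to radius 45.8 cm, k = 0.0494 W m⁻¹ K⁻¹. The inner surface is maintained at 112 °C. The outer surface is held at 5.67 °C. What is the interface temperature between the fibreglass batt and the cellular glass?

Treat each layer as a resistance in series:
  R'_aluminium = ln(0.142/0.129)/(2πk) = 0.09601/(2π·206) = 7.418×10^-5 m·K/W
  R'_fibreglass batt = ln(0.329/0.142)/(2πk) = 0.8402/(2π·0.0357) = 3.746 m·K/W
  R'_cellular glass = ln(0.458/0.329)/(2πk) = 0.3308/(2π·0.0494) = 1.066 m·K/W
ΣR = 7.418×10^-5 + 3.746 + 1.066 = 4.812 m·K/W
Q' = ΔT/ΣR = (112 °C − 5.67 °C)/4.812 = 22.10 W/m
From the inner boundary to the fibreglass batt/cellular glass interface, ΣR_partial = 3.746 m·K/W.
T_interface = T_in − Q'·ΣR_partial = 112 °C − (22.10)(3.746) = 29.2 °C

T = 29.2 °C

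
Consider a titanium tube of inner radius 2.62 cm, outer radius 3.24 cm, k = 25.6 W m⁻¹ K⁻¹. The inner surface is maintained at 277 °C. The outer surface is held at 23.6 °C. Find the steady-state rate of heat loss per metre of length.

Q' = 192 kW/m

Q' = 2πk·ΔT/ln(r₂/r₁) = 2π × 25.6 × 253.4 / ln(0.0324/0.0262) = 1.92×10^5 W/m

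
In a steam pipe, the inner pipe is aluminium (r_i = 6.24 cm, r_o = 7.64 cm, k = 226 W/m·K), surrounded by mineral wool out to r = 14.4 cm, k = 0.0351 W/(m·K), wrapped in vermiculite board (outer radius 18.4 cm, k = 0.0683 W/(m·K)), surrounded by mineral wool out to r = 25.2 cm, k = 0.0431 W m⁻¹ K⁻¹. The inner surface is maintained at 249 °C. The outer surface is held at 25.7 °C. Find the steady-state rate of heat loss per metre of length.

Treat each layer as a resistance in series:
  R'_aluminium = ln(0.0764/0.0624)/(2πk) = 0.2024/(2π·226) = 1.425×10^-4 m·K/W
  R'_mineral wool = ln(0.144/0.0764)/(2πk) = 0.6338/(2π·0.0351) = 2.874 m·K/W
  R'_vermiculite board = ln(0.184/0.144)/(2πk) = 0.2451/(2π·0.0683) = 0.5712 m·K/W
  R'_mineral wool = ln(0.252/0.184)/(2πk) = 0.3145/(2π·0.0431) = 1.161 m·K/W
ΣR = 1.425×10^-4 + 2.874 + 0.5712 + 1.161 = 4.606 m·K/W
Q' = ΔT/ΣR = (249 °C − 25.7 °C)/4.606 = 48.5 W/m

Q' = 48.5 W/m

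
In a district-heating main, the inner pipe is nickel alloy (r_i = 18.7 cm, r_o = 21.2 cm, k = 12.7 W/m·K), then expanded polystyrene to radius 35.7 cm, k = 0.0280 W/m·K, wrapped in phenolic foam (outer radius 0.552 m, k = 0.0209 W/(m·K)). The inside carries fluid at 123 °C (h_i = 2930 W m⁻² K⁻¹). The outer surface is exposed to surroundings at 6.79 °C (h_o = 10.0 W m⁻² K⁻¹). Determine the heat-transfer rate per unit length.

Q' = 18.4 W/m

Resistance network (inner→outer):
  R'_conv,in = 1/(2πr h) = 1/(2π·0.187·2930) = 2.905×10^-4 m·K/W
  R'_nickel alloy = ln(0.212/0.187)/(2πk) = 0.1255/(2π·12.7) = 0.001572 m·K/W
  R'_expanded polystyrene = ln(0.357/0.212)/(2πk) = 0.5211/(2π·0.0280) = 2.962 m·K/W
  R'_phenolic foam = ln(0.552/0.357)/(2πk) = 0.4358/(2π·0.0209) = 3.319 m·K/W
  R'_conv,out = 1/(2πr h) = 1/(2π·0.552·10.0) = 0.02883 m·K/W
ΣR = 2.905×10^-4 + 0.001572 + 2.962 + 3.319 + 0.02883 = 6.312 m·K/W
Q' = ΔT/ΣR = (123 °C − 6.79 °C)/6.312 = 18.4 W/m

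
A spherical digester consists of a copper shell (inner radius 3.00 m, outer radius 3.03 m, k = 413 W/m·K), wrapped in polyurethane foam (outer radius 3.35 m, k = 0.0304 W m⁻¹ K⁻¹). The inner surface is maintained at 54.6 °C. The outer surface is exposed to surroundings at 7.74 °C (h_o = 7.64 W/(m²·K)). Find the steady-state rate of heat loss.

Q = 562 W

Resistance network (inner→outer):
  R_copper = (1/3.00 − 1/3.03)/(4πk) = 0.003300/(4π·413) = 6.359×10^-7 K/W
  R_polyurethane foam = (1/3.03 − 1/3.35)/(4πk) = 0.03153/(4π·0.0304) = 0.08252 K/W
  R_conv,out = 1/(4πr²h) = 1/(4π·3.35²·7.64) = 9.281×10^-4 K/W
ΣR = 6.359×10^-7 + 0.08252 + 9.281×10^-4 = 0.08345 K/W
Q = ΔT/ΣR = (54.6 °C − 7.74 °C)/0.08345 = 562 W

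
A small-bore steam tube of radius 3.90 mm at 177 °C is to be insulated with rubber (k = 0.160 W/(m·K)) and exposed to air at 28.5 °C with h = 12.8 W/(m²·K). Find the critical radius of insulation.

For a cylinder, r_cr = k_ins/h = 0.160/12.8 = 0.0125 m = 1.25 cm

r_cr = 1.25 cm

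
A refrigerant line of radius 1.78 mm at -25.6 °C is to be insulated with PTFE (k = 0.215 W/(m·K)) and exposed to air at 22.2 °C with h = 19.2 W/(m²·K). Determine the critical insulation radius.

r_cr = 1.12 cm

For a cylinder, r_cr = k_ins/h = 0.215/19.2 = 0.0112 m = 1.12 cm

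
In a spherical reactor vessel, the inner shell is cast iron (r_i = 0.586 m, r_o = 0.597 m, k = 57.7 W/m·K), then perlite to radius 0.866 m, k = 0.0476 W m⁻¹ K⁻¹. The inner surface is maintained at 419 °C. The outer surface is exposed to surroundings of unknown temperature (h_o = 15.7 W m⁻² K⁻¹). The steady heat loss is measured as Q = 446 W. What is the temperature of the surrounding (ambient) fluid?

T_out = 28.0 °C

Series resistances:
  R_cast iron = (1/0.586 − 1/0.597)/(4πk) = 0.03144/(4π·57.7) = 4.336×10^-5 K/W
  R_perlite = (1/0.597 − 1/0.866)/(4πk) = 0.5203/(4π·0.0476) = 0.8698 K/W
  R_conv,out = 1/(4πr²h) = 1/(4π·0.866²·15.7) = 0.006759 K/W
ΣR = 0.8766 K/W
ΔT = Q·ΣR = 446 × 0.8766 = 391.0 K
Heat flows outward, so T_out = T_in − ΔT = 419 − 391.0 = 28.0 °C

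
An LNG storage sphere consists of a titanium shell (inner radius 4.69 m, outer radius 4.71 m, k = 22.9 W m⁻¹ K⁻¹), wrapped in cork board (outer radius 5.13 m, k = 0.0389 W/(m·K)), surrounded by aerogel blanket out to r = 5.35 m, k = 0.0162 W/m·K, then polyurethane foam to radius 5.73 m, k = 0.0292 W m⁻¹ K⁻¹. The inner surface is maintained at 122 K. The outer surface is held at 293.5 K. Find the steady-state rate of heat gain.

Treat each layer as a resistance in series:
  R_titanium = (1/4.69 − 1/4.71)/(4πk) = 9.054×10^-4/(4π·22.9) = 3.146×10^-6 K/W
  R_cork board = (1/4.71 − 1/5.13)/(4πk) = 0.01738/(4π·0.0389) = 0.03556 K/W
  R_aerogel blanket = (1/5.13 − 1/5.35)/(4πk) = 0.008016/(4π·0.0162) = 0.03938 K/W
  R_polyurethane foam = (1/5.35 − 1/5.73)/(4πk) = 0.01240/(4π·0.0292) = 0.03378 K/W
ΣR = 3.146×10^-6 + 0.03556 + 0.03938 + 0.03378 = 0.1087 K/W
Q = ΔT/ΣR = (122 K − 293.5 K)/0.1087 = -1580 W
(Negative Q ⇒ heat flows inward; heat gain = 1580 W.)

Q = 1580 W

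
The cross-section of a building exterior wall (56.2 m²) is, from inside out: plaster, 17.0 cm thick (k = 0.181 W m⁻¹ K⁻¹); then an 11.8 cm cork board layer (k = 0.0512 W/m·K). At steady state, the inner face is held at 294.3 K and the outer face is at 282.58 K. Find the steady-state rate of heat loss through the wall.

Resistance network (inner→outer):
  R_plaster = L/(kA) = 0.170/(0.181·56.2) = 0.01671 K/W
  R_cork board = L/(kA) = 0.118/(0.0512·56.2) = 0.04101 K/W
ΣR = 0.01671 + 0.04101 = 0.05772 K/W
Q = ΔT/ΣR = (294.3 K − 282.58 K)/0.05772 = 203 W

Q = 203 W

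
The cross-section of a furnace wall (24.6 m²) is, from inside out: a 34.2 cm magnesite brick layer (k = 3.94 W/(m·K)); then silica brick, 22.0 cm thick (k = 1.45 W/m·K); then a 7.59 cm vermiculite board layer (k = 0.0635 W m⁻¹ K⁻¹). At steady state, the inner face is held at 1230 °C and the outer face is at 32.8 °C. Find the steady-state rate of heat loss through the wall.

Treat each layer as a resistance in series:
  R_magnesite brick = L/(kA) = 0.342/(3.94·24.6) = 0.003529 K/W
  R_silica brick = L/(kA) = 0.220/(1.45·24.6) = 0.006168 K/W
  R_vermiculite board = L/(kA) = 0.0759/(0.0635·24.6) = 0.04859 K/W
ΣR = 0.003529 + 0.006168 + 0.04859 = 0.05829 K/W
Q = ΔT/ΣR = (1230 °C − 32.8 °C)/0.05829 = 20500 W

Q = 20500 W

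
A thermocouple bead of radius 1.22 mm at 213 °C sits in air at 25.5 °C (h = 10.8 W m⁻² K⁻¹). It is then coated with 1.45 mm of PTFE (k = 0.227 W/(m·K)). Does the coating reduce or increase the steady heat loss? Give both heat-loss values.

increases: 0.0379 → 0.158 W

Critical radius for a sphere: r_cr = 2k/h = 0.0420 m = 4.20 cm.
Outer radius after coating: r₂ = 0.00122 + 0.00145 = 0.00267 m.
Since r₁ < r_cr and r₂ ≤ r_cr, the coating moves toward the maximum at r_cr — heat loss rises.
Bare: R = 1/(4πr₁²h) = 4950 K/W; Q = 187.5/4950 = 0.0379 W.
Coated: R = R_cond + R_conv = 1190 K/W; Q = 187.5/1190 = 0.158 W.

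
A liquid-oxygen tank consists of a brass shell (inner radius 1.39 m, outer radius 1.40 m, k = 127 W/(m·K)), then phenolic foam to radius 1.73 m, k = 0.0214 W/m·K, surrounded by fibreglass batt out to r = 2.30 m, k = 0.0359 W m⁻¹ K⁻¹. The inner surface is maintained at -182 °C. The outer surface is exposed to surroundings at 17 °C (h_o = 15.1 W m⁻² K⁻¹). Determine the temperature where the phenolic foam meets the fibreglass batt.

T = -59.8 °C

Treat each layer as a resistance in series:
  R_brass = (1/1.39 − 1/1.40)/(4πk) = 0.005139/(4π·127) = 3.220×10^-6 K/W
  R_phenolic foam = (1/1.40 − 1/1.73)/(4πk) = 0.1363/(4π·0.0214) = 0.5067 K/W
  R_fibreglass batt = (1/1.73 − 1/2.30)/(4πk) = 0.1433/(4π·0.0359) = 0.3175 K/W
  R_conv,out = 1/(4πr²h) = 1/(4π·2.30²·15.1) = 9.962×10^-4 K/W
ΣR = 3.220×10^-6 + 0.5067 + 0.3175 + 9.962×10^-4 = 0.8252 K/W
Q = ΔT/ΣR = (-182 °C − 17 °C)/0.8252 = -241.2 W
From the inner boundary to the phenolic foam/fibreglass batt interface, ΣR_partial = 0.5067 K/W.
T_interface = T_in − Q·ΣR_partial = -182 °C − (-241.2)(0.5067) = -59.8 °C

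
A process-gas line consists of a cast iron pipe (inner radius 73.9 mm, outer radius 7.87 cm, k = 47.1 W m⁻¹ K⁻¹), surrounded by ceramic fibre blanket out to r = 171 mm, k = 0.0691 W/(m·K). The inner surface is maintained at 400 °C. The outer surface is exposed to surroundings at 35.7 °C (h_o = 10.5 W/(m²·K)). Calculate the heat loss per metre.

Q' = 194 W/m

Resistance network (inner→outer):
  R'_cast iron = ln(0.0787/0.0739)/(2πk) = 0.06293/(2π·47.1) = 2.126×10^-4 m·K/W
  R'_ceramic fibre blanket = ln(0.171/0.0787)/(2πk) = 0.7760/(2π·0.0691) = 1.787 m·K/W
  R'_conv,out = 1/(2πr h) = 1/(2π·0.171·10.5) = 0.08864 m·K/W
ΣR = 2.126×10^-4 + 1.787 + 0.08864 = 1.876 m·K/W
Q' = ΔT/ΣR = (400 °C − 35.7 °C)/1.876 = 194 W/m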